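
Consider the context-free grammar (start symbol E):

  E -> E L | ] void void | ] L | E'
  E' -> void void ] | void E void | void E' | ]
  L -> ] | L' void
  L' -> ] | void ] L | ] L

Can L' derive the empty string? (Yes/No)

No nonterminal in this grammar is nullable.
No production of L' has an RHS whose symbols are all nullable, so L' is not nullable.

No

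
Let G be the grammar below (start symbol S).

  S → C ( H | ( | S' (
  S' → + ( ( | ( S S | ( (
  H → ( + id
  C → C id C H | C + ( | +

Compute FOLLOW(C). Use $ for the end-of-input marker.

{ (, +, id }

In S → C ( H: add FIRST(( H) = { ( }.
In C → C id C H: add FIRST(id C H) = { id }.
In C → C id C H: add FIRST(H) = { ( }.
In C → C + (: add FIRST(+ () = { + }.
Union: FOLLOW(C) = { (, +, id }.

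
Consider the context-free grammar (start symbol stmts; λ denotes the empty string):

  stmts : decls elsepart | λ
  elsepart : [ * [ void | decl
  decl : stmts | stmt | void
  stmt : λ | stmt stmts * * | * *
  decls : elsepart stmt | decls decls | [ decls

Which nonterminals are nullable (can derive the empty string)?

{ decl, decls, elsepart, stmt, stmts }

Directly nullable (have an λ-production): stmts, stmt.
decls : elsepart stmt with every symbol nullable, so decls is nullable.
decl : stmts with every symbol nullable, so decl is nullable.
elsepart : decl with every symbol nullable, so elsepart is nullable.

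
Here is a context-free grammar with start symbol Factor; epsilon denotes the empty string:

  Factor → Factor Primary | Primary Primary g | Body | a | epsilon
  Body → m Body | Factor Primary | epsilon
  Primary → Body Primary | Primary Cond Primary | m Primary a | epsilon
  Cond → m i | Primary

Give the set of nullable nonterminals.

{ Body, Cond, Factor, Primary }

Directly nullable (have an epsilon-production): Factor, Body, Primary.
Cond → Primary with every symbol nullable, so Cond is nullable.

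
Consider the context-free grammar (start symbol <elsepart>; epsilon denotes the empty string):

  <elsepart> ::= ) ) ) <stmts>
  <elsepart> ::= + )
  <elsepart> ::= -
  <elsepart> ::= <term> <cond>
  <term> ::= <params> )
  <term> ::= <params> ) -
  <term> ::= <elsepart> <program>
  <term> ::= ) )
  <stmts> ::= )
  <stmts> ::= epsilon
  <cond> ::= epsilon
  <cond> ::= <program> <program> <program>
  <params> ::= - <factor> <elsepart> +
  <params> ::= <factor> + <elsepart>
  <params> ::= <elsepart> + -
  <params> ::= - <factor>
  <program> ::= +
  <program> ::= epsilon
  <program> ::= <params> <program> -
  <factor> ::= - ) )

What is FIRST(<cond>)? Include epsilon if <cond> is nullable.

<cond> ::= epsilon contributes epsilon.
From <cond> ::= <program> <program> <program>: <program>, <program>, <program> nullable, take FIRST(<program>) ∪ FIRST(<program>) ∪ FIRST(<program>) = { ), +, - }; also epsilon since the whole RHS is nullable.
Union: FIRST(<cond>) = { ), +, -, epsilon }.

{ ), +, -, epsilon }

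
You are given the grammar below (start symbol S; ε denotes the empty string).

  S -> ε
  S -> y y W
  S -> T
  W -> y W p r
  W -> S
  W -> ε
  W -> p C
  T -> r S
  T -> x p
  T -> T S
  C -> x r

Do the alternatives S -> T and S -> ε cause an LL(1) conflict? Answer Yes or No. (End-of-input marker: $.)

Yes

FIRST(T) = { r, x } and FIRST(ε) = { ε }.
The second alternative is nullable and FOLLOW(S) = { $, p, r, x, y } shares r with FIRST of the first — conflict.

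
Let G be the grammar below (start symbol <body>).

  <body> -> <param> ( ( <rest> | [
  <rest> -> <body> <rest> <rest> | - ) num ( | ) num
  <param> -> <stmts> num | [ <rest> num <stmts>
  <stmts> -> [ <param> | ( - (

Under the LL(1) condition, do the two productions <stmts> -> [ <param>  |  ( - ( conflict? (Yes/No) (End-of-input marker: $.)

FIRST([ <param>) = { [ } and FIRST(( - () = { ( }.
The FIRST sets are disjoint and neither alternative is nullable — no conflict.

No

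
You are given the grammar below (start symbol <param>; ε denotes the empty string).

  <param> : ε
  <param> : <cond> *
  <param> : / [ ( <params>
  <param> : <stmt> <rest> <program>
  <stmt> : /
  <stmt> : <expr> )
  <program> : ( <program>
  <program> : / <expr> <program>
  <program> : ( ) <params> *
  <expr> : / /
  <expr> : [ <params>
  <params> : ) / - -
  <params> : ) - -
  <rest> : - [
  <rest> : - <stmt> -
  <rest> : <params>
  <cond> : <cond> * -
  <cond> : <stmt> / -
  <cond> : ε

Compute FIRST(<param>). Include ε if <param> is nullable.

{ *, /, [, ε }

<param> : ε contributes ε.
From <param> : <cond> *: <cond> nullable, take FIRST(<cond>) ∪ {*} = { *, /, [ }.
<param> : / [ ( <params> contributes {/}.
From <param> : <stmt> <rest> <program>: add FIRST(<stmt>) = { /, [ }.
Union: FIRST(<param>) = { *, /, [, ε }.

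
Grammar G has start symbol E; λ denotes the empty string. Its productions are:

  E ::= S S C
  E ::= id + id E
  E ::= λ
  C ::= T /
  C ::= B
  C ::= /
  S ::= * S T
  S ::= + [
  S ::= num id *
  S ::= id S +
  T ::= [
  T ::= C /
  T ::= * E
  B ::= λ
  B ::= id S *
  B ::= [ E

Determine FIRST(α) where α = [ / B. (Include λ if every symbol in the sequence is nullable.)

{ [ }

[ is a terminal; add {[} and stop.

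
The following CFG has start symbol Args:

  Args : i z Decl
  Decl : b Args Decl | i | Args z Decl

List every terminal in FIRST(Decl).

Decl : b Args Decl contributes {b}.
Decl : i contributes {i}.
From Decl : Args z Decl: add FIRST(Args) = { i }.
Union: FIRST(Decl) = { b, i }.

{ b, i }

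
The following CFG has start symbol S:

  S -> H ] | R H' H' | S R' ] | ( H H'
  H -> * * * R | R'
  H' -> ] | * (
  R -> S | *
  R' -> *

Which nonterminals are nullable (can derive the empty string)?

No nonterminal has an empty production or an RHS whose symbols are all nullable.

{ } (none)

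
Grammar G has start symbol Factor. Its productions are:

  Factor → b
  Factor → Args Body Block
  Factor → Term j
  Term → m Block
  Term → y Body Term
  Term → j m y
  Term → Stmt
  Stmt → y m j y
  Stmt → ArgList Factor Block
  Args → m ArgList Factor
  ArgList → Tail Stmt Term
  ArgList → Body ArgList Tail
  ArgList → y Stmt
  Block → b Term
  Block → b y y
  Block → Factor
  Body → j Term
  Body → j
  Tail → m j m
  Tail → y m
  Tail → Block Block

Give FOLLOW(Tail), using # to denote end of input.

In ArgList → Tail Stmt Term: add FIRST(Stmt Term) = { b, j, m, y }.
In ArgList → Body ArgList Tail: Tail is at the end, add FOLLOW(ArgList) = { b, j, m, y }.
Union: FOLLOW(Tail) = { b, j, m, y }.

{ b, j, m, y }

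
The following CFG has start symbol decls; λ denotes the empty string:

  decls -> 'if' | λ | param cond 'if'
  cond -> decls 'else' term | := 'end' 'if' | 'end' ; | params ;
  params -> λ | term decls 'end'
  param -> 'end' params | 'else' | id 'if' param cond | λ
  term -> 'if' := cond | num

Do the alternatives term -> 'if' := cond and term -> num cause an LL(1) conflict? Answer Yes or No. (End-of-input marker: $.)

No

FIRST('if' := cond) = { 'if' } and FIRST(num) = { num }.
The FIRST sets are disjoint and neither alternative is nullable — no conflict.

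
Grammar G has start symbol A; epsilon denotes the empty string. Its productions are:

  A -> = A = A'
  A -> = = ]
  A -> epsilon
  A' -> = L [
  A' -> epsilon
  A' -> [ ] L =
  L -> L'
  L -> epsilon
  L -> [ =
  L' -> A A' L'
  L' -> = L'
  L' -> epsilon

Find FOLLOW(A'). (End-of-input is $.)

In A -> = A = A': A' is at the end, add FOLLOW(A) = { $, =, [ }.
In L' -> A A' L': add FIRST(L')\{epsilon} = { =, [ }.
  Since L' is nullable, also add FOLLOW(L') = { =, [ }.
Union: FOLLOW(A') = { $, =, [ }.

{ $, =, [ }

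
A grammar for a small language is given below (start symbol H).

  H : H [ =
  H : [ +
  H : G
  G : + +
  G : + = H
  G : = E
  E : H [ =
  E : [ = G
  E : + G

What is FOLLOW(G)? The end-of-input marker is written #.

{ #, [ }

In H : G: G is at the end, add FOLLOW(H) = { #, [ }.
In E : [ = G: G is at the end, add FOLLOW(E) = { #, [ }.
In E : + G: G is at the end, add FOLLOW(E) = { #, [ }.
Union: FOLLOW(G) = { #, [ }.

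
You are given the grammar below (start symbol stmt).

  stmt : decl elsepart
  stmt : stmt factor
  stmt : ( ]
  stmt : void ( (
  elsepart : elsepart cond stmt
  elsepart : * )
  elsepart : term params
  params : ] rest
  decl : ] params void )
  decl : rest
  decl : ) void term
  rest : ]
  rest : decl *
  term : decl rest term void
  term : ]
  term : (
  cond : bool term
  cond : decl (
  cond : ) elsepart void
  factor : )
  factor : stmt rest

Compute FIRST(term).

{ (, ), ] }

From term : decl rest term void: add FIRST(decl) = { ), ] }.
term : ] contributes {]}.
term : ( contributes {(}.
Union: FIRST(term) = { (, ), ] }.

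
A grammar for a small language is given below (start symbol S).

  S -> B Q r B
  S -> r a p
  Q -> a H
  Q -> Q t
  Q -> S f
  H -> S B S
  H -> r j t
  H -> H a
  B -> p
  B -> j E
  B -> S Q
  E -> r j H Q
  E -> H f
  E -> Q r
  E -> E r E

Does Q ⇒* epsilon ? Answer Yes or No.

No nonterminal in this grammar is nullable.
No production of Q has an RHS whose symbols are all nullable, so Q is not nullable.

No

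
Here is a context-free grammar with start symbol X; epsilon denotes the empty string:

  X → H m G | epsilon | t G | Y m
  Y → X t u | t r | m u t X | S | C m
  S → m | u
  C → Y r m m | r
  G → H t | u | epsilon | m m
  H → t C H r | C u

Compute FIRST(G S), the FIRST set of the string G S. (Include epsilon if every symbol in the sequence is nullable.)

Add FIRST(G)\{epsilon} = { m, r, t, u }; G is nullable, continue.
Add FIRST(S) = { m, u }; S is not nullable, stop.

{ m, r, t, u }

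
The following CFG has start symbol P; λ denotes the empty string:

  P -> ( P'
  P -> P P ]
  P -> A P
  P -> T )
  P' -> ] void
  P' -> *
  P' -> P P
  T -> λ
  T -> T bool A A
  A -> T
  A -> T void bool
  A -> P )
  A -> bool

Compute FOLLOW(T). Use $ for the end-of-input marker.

{ (, ), bool, void }

In P -> T ): add FIRST()) = { ) }.
In T -> T bool A A: add FIRST(bool A A) = { bool }.
In A -> T: T is at the end, add FOLLOW(A) = { (, ), bool, void }.
In A -> T void bool: add FIRST(void bool) = { void }.
Union: FOLLOW(T) = { (, ), bool, void }.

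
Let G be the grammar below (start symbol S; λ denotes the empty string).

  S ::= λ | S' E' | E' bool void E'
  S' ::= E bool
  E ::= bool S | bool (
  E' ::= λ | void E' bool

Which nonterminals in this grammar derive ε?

{ E', S }

Directly nullable (have an λ-production): S, E'.
No other nonterminal has a production whose RHS symbols are all nullable.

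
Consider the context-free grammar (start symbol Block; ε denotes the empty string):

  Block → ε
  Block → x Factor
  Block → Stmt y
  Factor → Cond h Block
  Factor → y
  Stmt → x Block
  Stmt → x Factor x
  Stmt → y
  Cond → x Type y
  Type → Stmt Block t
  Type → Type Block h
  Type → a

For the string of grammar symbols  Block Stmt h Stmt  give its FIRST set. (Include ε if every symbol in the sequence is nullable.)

Add FIRST(Block)\{ε} = { x, y }; Block is nullable, continue.
Add FIRST(Stmt) = { x, y }; Stmt is not nullable, stop.

{ x, y }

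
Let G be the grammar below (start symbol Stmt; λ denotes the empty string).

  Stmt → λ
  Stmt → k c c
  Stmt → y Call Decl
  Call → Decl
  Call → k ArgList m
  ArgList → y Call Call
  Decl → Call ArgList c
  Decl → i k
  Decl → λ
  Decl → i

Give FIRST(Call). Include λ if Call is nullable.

From Call → Decl: add FIRST(Decl) = { i, k, y, λ } (including λ since Decl is nullable).
Call → k ArgList m contributes {k}.
Union: FIRST(Call) = { i, k, y, λ }.

{ i, k, y, λ }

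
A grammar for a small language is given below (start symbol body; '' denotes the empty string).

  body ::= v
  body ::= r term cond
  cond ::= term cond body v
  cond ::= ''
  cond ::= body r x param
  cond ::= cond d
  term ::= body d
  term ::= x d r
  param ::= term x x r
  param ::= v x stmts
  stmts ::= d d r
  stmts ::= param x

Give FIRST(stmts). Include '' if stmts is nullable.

{ d, r, v, x }

stmts ::= d d r contributes {d}.
From stmts ::= param x: add FIRST(param) = { r, v, x }.
Union: FIRST(stmts) = { d, r, v, x }.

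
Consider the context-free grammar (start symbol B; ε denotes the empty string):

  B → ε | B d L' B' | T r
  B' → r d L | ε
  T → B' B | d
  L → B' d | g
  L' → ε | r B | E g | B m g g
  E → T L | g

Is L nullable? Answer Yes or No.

No

Nullable nonterminals: B, B', L', T.
No production of L has an RHS whose symbols are all nullable, so L is not nullable.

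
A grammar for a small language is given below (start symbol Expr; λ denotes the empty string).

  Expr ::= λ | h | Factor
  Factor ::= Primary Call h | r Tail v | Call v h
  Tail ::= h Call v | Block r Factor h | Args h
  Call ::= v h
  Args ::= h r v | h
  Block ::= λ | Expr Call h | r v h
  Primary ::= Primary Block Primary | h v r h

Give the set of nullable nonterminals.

{ Block, Expr }

Directly nullable (have an λ-production): Expr, Block.
No other nonterminal has a production whose RHS symbols are all nullable.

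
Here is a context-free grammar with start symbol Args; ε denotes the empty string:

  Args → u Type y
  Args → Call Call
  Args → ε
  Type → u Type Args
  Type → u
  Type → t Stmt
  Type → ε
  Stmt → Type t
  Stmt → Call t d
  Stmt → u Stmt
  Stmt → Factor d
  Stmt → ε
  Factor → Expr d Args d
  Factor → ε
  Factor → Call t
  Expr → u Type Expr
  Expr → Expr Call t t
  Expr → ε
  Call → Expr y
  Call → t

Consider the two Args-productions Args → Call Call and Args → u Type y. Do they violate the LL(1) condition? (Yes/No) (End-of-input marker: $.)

Yes

FIRST(Call Call) = { t, u, y } and FIRST(u Type y) = { u }.
Both contain u, so the two alternatives are not disjoint — LL(1) conflict.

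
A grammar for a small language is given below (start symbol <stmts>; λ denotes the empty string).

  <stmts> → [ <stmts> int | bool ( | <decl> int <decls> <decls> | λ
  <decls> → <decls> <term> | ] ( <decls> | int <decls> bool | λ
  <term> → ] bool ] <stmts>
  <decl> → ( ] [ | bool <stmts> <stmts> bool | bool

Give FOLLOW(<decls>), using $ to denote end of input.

In <stmts> → <decl> int <decls> <decls>: add FIRST(<decls>)\{λ} = { ], int }.
  Since <decls> is nullable, also add FOLLOW(<stmts>) = { $, (, [, ], bool, int }.
In <stmts> → <decl> int <decls> <decls>: <decls> is at the end, add FOLLOW(<stmts>) = { $, (, [, ], bool, int }.
In <decls> → <decls> <term>: add FIRST(<term>) = { ] }.
In <decls> → ] ( <decls>: <decls> is at the end, add FOLLOW(<decls>) = { $, (, [, ], bool, int }.
In <decls> → int <decls> bool: add FIRST(bool) = { bool }.
Union: FOLLOW(<decls>) = { $, (, [, ], bool, int }.

{ $, (, [, ], bool, int }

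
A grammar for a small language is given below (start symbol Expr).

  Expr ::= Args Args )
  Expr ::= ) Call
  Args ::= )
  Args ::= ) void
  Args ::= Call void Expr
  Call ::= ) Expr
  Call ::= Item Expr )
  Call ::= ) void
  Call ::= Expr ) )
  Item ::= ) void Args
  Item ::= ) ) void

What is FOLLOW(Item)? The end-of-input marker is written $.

{ ) }

In Call ::= Item Expr ): add FIRST(Expr )) = { ) }.
Union: FOLLOW(Item) = { ) }.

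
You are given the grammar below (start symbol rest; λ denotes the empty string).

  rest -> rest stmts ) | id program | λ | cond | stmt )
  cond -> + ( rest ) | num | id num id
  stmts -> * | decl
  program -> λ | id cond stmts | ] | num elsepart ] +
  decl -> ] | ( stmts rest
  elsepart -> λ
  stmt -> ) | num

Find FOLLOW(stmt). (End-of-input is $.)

In rest -> stmt ): add FIRST()) = { ) }.
Union: FOLLOW(stmt) = { ) }.

{ ) }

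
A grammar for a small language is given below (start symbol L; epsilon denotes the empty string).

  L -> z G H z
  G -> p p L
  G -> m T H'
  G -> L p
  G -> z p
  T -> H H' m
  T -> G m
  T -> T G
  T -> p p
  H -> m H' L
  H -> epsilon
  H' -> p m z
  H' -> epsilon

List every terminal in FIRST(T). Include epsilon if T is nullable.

{ m, p, z }

From T -> H H' m: H, H' nullable, take FIRST(H) ∪ FIRST(H') ∪ {m} = { m, p }.
From T -> G m: add FIRST(G) = { m, p, z }.
From T -> T G: add FIRST(T) = { m, p, z }.
T -> p p contributes {p}.
Union: FIRST(T) = { m, p, z }.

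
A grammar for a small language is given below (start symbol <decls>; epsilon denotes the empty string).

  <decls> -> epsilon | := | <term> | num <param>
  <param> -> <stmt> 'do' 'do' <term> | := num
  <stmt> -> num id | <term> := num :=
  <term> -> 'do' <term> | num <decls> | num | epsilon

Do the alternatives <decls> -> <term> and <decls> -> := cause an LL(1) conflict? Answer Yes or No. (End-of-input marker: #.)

Yes

FIRST(<term>) = { 'do', num, epsilon } and FIRST(:=) = { := }.
The first alternative is nullable and FOLLOW(<decls>) = { #, := } shares := with FIRST of the second — conflict.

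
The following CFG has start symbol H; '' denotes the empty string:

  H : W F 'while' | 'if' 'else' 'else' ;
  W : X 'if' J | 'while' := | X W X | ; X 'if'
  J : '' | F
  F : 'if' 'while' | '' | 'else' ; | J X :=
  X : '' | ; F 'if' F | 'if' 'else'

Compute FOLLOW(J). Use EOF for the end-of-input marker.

In W : X 'if' J: J is at the end, add FOLLOW(W) = { 'else', 'if', 'while', :=, ; }.
In F : J X :=: add FIRST(X :=) = { 'if', :=, ; }.
Union: FOLLOW(J) = { 'else', 'if', 'while', :=, ; }.

{ 'else', 'if', 'while', :=, ; }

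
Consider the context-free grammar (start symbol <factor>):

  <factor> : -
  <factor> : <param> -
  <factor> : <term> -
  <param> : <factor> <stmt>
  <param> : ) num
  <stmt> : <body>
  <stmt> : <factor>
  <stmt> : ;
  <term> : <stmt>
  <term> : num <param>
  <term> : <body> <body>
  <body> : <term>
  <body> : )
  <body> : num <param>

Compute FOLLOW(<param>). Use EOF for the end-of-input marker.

In <factor> : <param> -: add FIRST(-) = { - }.
In <term> : num <param>: <param> is at the end, add FOLLOW(<term>) = { ), -, ;, num }.
In <body> : num <param>: <param> is at the end, add FOLLOW(<body>) = { ), -, ;, num }.
Union: FOLLOW(<param>) = { ), -, ;, num }.

{ ), -, ;, num }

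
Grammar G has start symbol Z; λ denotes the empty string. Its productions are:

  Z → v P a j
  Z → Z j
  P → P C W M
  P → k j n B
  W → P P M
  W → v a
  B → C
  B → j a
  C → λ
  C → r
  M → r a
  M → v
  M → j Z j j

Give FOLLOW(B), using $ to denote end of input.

{ a, j, k, r, v }

In P → k j n B: B is at the end, add FOLLOW(P) = { a, j, k, r, v }.
Union: FOLLOW(B) = { a, j, k, r, v }.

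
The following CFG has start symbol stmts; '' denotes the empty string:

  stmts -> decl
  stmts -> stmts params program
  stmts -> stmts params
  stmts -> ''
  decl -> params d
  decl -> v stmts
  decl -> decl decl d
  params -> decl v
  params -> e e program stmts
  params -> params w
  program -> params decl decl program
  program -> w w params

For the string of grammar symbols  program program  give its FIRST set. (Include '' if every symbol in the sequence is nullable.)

Add FIRST(program) = { e, v, w }; program is not nullable, stop.

{ e, v, w }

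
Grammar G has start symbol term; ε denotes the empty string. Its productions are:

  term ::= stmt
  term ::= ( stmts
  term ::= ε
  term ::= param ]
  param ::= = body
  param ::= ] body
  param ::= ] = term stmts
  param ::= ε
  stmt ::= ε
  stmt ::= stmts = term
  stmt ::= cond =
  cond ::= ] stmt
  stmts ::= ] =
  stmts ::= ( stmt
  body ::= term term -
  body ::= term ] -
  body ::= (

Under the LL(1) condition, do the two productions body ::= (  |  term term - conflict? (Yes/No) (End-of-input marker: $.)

Yes

FIRST(() = { ( } and FIRST(term term -) = { (, -, =, ] }.
Both contain (, so the two alternatives are not disjoint — LL(1) conflict.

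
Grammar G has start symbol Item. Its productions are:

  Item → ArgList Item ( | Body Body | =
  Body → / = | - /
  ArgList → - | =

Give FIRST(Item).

{ -, /, = }

From Item → ArgList Item (: add FIRST(ArgList) = { -, = }.
From Item → Body Body: add FIRST(Body) = { -, / }.
Item → = contributes {=}.
Union: FIRST(Item) = { -, /, = }.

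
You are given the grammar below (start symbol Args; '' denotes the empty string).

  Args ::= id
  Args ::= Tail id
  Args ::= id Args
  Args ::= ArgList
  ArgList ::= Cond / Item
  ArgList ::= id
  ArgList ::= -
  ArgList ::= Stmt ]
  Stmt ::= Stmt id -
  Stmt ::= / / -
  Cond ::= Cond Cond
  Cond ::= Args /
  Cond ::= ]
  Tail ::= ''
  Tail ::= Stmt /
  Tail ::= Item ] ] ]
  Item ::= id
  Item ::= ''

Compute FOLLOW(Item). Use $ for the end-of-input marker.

In ArgList ::= Cond / Item: Item is at the end, add FOLLOW(ArgList) = { $, / }.
In Tail ::= Item ] ] ]: add FIRST(] ] ]) = { ] }.
Union: FOLLOW(Item) = { $, /, ] }.

{ $, /, ] }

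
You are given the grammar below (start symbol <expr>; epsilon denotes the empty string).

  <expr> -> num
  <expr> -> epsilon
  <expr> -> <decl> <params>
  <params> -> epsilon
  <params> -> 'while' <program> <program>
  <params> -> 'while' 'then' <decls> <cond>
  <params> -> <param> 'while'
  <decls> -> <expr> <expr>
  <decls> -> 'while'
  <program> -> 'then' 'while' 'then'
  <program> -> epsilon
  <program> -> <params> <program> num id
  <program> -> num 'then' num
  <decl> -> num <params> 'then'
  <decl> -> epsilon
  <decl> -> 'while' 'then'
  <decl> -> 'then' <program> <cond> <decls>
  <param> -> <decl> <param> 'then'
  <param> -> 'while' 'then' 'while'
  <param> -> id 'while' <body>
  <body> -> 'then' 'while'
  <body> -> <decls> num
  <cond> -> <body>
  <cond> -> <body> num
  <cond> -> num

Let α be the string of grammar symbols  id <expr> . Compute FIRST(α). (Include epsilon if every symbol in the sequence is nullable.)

{ id }

id is a terminal; add {id} and stop.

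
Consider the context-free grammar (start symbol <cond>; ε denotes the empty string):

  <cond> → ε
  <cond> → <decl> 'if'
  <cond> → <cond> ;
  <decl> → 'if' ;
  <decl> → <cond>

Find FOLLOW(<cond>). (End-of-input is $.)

{ $, 'if', ; }

<cond> is the start symbol, so $ ∈ FOLLOW(<cond>).
In <cond> → <cond> ;: add FIRST(;) = { ; }.
In <decl> → <cond>: <cond> is at the end, add FOLLOW(<decl>) = { 'if' }.
Union: FOLLOW(<cond>) = { $, 'if', ; }.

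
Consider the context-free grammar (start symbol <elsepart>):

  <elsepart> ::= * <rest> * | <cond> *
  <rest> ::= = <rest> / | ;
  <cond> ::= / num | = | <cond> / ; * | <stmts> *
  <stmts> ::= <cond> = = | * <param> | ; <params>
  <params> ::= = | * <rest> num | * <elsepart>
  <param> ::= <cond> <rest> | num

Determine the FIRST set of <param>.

From <param> ::= <cond> <rest>: add FIRST(<cond>) = { *, /, ;, = }.
<param> ::= num contributes {num}.
Union: FIRST(<param>) = { *, /, ;, =, num }.

{ *, /, ;, =, num }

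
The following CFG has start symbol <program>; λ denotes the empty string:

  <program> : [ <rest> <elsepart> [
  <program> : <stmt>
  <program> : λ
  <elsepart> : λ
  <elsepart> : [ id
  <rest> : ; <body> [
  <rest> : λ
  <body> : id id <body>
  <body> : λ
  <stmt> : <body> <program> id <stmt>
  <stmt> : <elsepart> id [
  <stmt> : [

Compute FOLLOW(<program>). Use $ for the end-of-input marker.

<program> is the start symbol, so $ ∈ FOLLOW(<program>).
In <stmt> : <body> <program> id <stmt>: add FIRST(id <stmt>) = { id }.
Union: FOLLOW(<program>) = { $, id }.

{ $, id }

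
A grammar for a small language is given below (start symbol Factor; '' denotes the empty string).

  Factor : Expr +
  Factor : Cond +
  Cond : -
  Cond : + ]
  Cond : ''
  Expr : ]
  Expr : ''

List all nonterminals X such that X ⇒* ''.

{ Cond, Expr }

Directly nullable (have an ''-production): Cond, Expr.
No other nonterminal has a production whose RHS symbols are all nullable.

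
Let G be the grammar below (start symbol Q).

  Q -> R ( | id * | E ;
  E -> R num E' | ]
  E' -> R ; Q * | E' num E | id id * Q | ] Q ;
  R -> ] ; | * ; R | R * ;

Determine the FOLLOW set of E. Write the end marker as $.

{ ;, num }

In Q -> E ;: add FIRST(;) = { ; }.
In E' -> E' num E: E is at the end, add FOLLOW(E') = { ;, num }.
Union: FOLLOW(E) = { ;, num }.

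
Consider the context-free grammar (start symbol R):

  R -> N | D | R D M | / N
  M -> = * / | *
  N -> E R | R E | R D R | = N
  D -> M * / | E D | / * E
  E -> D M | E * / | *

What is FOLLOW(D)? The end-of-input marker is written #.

In R -> D: D is at the end, add FOLLOW(R) = { #, *, /, = }.
In R -> R D M: add FIRST(M) = { *, = }.
In N -> R D R: add FIRST(R) = { *, /, = }.
In D -> E D: D is at the end, add FOLLOW(D) = { #, *, /, = }.
In E -> D M: add FIRST(M) = { *, = }.
Union: FOLLOW(D) = { #, *, /, = }.

{ #, *, /, = }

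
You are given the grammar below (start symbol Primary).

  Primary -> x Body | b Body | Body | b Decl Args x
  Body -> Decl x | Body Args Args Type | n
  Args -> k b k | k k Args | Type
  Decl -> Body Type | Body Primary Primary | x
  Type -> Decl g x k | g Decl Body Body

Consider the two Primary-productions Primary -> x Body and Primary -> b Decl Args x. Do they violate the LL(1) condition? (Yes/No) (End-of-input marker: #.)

FIRST(x Body) = { x } and FIRST(b Decl Args x) = { b }.
The FIRST sets are disjoint and neither alternative is nullable — no conflict.

No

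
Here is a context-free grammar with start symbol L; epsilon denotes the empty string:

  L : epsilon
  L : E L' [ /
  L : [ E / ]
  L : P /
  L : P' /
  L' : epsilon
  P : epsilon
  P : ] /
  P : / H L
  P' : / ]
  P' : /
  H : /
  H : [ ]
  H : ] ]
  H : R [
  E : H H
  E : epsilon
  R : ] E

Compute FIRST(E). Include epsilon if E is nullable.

From E : H H: add FIRST(H) = { /, [, ] }.
E : epsilon contributes epsilon.
Union: FIRST(E) = { /, [, ], epsilon }.

{ /, [, ], epsilon }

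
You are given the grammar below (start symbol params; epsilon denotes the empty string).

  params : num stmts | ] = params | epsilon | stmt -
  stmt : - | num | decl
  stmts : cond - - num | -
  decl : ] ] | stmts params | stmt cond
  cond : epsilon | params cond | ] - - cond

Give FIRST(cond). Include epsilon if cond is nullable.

{ -, ], num, epsilon }

cond : epsilon contributes epsilon.
From cond : params cond: params, cond nullable, take FIRST(params) ∪ FIRST(cond) = { -, ], num }; also epsilon since the whole RHS is nullable.
cond : ] - - cond contributes {]}.
Union: FIRST(cond) = { -, ], num, epsilon }.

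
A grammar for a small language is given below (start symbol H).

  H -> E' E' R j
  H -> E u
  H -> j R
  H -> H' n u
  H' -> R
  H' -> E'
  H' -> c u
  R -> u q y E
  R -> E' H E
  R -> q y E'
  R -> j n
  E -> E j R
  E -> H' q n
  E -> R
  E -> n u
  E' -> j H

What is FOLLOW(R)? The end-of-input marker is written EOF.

In H -> E' E' R j: add FIRST(j) = { j }.
In H -> j R: R is at the end, add FOLLOW(H) = { EOF, c, j, n, q, u }.
In H' -> R: R is at the end, add FOLLOW(H') = { n, q }.
In E -> E j R: R is at the end, add FOLLOW(E) = { EOF, c, j, n, q, u }.
In E -> R: R is at the end, add FOLLOW(E) = { EOF, c, j, n, q, u }.
Union: FOLLOW(R) = { EOF, c, j, n, q, u }.

{ EOF, c, j, n, q, u }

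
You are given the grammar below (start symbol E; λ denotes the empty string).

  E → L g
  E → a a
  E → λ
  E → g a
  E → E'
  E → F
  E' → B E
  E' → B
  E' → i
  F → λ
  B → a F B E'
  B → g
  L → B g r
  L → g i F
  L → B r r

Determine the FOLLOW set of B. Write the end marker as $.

In E' → B E: add FIRST(E)\{λ} = { a, g, i }.
  Since E is nullable, also add FOLLOW(E') = { $, a, g, i, r }.
In E' → B: B is at the end, add FOLLOW(E') = { $, a, g, i, r }.
In B → a F B E': add FIRST(E') = { a, g, i }.
In L → B g r: add FIRST(g r) = { g }.
In L → B r r: add FIRST(r r) = { r }.
Union: FOLLOW(B) = { $, a, g, i, r }.

{ $, a, g, i, r }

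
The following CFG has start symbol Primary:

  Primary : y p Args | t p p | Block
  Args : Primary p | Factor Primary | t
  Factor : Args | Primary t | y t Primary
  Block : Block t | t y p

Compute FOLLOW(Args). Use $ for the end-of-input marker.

{ $, p, t, y }

In Primary : y p Args: Args is at the end, add FOLLOW(Primary) = { $, p, t, y }.
In Factor : Args: Args is at the end, add FOLLOW(Factor) = { t, y }.
Union: FOLLOW(Args) = { $, p, t, y }.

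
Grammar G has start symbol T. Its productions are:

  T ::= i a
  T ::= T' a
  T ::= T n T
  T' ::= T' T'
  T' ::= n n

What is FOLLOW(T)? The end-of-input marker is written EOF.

T is the start symbol, so EOF ∈ FOLLOW(T).
In T ::= T n T: add FIRST(n T) = { n }.
In T ::= T n T: T is at the end, add FOLLOW(T) = { EOF, n }.
Union: FOLLOW(T) = { EOF, n }.

{ EOF, n }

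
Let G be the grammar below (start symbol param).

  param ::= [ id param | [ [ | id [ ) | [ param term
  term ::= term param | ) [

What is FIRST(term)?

{ ) }

From term ::= term param: add FIRST(term) = { ) }.
term ::= ) [ contributes {)}.
Union: FIRST(term) = { ) }.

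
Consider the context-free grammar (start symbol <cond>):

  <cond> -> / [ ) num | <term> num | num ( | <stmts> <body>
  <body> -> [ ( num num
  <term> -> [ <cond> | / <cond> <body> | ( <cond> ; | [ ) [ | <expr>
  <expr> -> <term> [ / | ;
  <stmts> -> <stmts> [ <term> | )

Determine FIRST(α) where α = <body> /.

Add FIRST(<body>) = { [ }; <body> is not nullable, stop.

{ [ }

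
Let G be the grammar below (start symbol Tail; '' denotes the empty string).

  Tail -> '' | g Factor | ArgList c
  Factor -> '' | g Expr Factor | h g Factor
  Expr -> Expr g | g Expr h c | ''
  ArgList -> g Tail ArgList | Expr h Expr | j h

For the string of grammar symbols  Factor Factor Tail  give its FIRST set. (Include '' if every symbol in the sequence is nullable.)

{ g, h, j, '' }

Add FIRST(Factor)\{''} = { g, h }; Factor is nullable, continue.
Add FIRST(Factor)\{''} = { g, h }; Factor is nullable, continue.
Add FIRST(Tail)\{''} = { g, h, j }; Tail is nullable, continue.
Every symbol is nullable, so include ''.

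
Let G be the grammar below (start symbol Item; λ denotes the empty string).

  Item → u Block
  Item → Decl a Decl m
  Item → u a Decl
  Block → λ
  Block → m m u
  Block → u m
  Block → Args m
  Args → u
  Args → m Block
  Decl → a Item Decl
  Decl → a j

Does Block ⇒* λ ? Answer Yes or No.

Block has an λ-production, so Block ⇒ λ.

Yes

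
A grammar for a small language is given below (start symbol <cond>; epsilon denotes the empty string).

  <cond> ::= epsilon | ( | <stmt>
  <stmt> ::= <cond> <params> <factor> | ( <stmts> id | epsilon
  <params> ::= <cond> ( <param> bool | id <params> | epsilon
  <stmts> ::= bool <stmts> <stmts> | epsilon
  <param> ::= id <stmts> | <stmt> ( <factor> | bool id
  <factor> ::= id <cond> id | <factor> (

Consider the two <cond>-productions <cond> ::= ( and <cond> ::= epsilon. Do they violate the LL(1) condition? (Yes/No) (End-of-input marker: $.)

Yes

FIRST(() = { ( } and FIRST(epsilon) = { epsilon }.
The second alternative is nullable and FOLLOW(<cond>) = { $, (, id } shares ( with FIRST of the first — conflict.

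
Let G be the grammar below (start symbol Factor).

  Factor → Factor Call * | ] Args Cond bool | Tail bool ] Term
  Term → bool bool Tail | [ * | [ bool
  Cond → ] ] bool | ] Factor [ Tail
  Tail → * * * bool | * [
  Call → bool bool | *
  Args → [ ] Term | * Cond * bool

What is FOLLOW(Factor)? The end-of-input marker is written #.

Factor is the start symbol, so # ∈ FOLLOW(Factor).
In Factor → Factor Call *: add FIRST(Call *) = { *, bool }.
In Cond → ] Factor [ Tail: add FIRST([ Tail) = { [ }.
Union: FOLLOW(Factor) = { #, *, [, bool }.

{ #, *, [, bool }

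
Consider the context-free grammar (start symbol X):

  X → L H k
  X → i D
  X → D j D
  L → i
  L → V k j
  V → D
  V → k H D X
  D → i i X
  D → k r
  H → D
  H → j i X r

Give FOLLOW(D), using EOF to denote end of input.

In X → i D: D is at the end, add FOLLOW(X) = { EOF, i, j, k, r }.
In X → D j D: add FIRST(j D) = { j }.
In X → D j D: D is at the end, add FOLLOW(X) = { EOF, i, j, k, r }.
In V → D: D is at the end, add FOLLOW(V) = { k }.
In V → k H D X: add FIRST(X) = { i, k }.
In H → D: D is at the end, add FOLLOW(H) = { i, k }.
Union: FOLLOW(D) = { EOF, i, j, k, r }.

{ EOF, i, j, k, r }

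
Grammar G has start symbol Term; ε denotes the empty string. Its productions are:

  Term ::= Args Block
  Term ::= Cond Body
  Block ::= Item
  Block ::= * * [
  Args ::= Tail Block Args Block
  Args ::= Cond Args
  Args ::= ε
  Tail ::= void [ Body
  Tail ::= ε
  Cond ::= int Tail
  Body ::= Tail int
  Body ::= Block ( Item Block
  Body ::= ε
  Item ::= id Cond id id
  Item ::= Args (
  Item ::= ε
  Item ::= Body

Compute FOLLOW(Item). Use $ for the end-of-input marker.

In Block ::= Item: Item is at the end, add FOLLOW(Block) = { $, (, *, id, int, void }.
In Body ::= Block ( Item Block: add FIRST(Block)\{ε} = { (, *, id, int, void }.
  Since Block is nullable, also add FOLLOW(Body) = { $, (, *, id, int, void }.
Union: FOLLOW(Item) = { $, (, *, id, int, void }.

{ $, (, *, id, int, void }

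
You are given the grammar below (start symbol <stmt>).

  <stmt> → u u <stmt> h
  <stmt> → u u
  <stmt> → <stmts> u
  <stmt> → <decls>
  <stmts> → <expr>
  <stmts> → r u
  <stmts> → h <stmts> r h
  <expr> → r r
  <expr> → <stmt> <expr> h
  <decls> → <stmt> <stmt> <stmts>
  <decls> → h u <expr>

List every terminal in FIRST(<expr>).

{ h, r, u }

<expr> → r r contributes {r}.
From <expr> → <stmt> <expr> h: add FIRST(<stmt>) = { h, r, u }.
Union: FIRST(<expr>) = { h, r, u }.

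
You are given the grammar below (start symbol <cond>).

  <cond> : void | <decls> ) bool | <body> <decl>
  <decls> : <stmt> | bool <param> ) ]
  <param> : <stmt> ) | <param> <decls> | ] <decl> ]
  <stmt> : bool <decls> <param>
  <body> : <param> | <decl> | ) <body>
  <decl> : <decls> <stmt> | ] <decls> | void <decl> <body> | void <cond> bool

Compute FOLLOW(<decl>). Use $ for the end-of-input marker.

In <cond> : <body> <decl>: <decl> is at the end, add FOLLOW(<cond>) = { $, bool }.
In <param> : ] <decl> ]: add FIRST(]) = { ] }.
In <body> : <decl>: <decl> is at the end, add FOLLOW(<body>) = { $, ), ], bool, void }.
In <decl> : void <decl> <body>: add FIRST(<body>) = { ), ], bool, void }.
Union: FOLLOW(<decl>) = { $, ), ], bool, void }.

{ $, ), ], bool, void }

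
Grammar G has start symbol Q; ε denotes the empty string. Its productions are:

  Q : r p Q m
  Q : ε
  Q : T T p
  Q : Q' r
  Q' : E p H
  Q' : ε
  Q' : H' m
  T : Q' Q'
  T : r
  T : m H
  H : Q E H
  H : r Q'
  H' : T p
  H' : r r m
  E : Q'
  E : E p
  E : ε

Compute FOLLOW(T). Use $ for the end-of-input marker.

{ m, p, r }

In Q : T T p: add FIRST(T p) = { m, p, r }.
In Q : T T p: add FIRST(p) = { p }.
In H' : T p: add FIRST(p) = { p }.
Union: FOLLOW(T) = { m, p, r }.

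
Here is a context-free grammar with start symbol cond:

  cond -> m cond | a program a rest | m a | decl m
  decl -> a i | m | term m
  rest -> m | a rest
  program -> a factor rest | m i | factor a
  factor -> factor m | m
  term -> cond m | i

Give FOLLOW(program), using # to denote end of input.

In cond -> a program a rest: add FIRST(a rest) = { a }.
Union: FOLLOW(program) = { a }.

{ a }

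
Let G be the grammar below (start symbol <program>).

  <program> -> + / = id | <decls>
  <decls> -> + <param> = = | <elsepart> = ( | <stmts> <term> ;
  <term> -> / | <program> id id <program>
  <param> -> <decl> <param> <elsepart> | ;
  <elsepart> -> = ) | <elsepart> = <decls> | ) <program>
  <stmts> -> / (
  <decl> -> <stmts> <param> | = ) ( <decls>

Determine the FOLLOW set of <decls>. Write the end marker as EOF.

In <program> -> <decls>: <decls> is at the end, add FOLLOW(<program>) = { EOF, ), /, ;, =, id }.
In <elsepart> -> <elsepart> = <decls>: <decls> is at the end, add FOLLOW(<elsepart>) = { ), /, ;, = }.
In <decl> -> = ) ( <decls>: <decls> is at the end, add FOLLOW(<decl>) = { /, ;, = }.
Union: FOLLOW(<decls>) = { EOF, ), /, ;, =, id }.

{ EOF, ), /, ;, =, id }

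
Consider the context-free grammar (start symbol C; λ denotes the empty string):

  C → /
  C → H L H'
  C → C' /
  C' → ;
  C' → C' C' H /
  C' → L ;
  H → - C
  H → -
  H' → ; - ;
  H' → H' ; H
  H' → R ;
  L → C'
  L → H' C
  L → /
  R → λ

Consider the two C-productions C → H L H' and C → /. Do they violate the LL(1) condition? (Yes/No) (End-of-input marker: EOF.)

FIRST(H L H') = { - } and FIRST(/) = { / }.
The FIRST sets are disjoint and neither alternative is nullable — no conflict.

No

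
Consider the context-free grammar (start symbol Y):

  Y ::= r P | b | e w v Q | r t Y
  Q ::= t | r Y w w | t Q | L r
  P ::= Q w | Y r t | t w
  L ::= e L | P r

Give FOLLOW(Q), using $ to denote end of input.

{ $, r, w }

In Y ::= e w v Q: Q is at the end, add FOLLOW(Y) = { $, r, w }.
In Q ::= t Q: Q is at the end, add FOLLOW(Q) = { $, r, w }.
In P ::= Q w: add FIRST(w) = { w }.
Union: FOLLOW(Q) = { $, r, w }.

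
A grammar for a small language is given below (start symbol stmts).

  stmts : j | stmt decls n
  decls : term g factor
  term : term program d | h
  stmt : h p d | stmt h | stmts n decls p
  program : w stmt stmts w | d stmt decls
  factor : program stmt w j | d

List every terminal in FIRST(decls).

From decls : term g factor: add FIRST(term) = { h }.
Union: FIRST(decls) = { h }.

{ h }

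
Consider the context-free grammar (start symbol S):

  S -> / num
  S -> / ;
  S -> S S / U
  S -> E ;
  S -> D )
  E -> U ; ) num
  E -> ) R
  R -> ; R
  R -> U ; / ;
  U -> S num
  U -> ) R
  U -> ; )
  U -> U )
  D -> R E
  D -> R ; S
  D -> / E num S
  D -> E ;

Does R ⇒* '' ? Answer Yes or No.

No nonterminal in this grammar is nullable.
No production of R has an RHS whose symbols are all nullable, so R is not nullable.

No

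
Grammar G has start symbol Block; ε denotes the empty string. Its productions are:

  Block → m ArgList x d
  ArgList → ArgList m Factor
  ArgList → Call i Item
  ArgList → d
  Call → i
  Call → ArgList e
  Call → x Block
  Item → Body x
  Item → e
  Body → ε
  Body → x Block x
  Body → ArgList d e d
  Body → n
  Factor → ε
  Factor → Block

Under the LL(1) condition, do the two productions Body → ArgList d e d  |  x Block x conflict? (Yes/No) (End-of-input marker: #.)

Yes

FIRST(ArgList d e d) = { d, i, x } and FIRST(x Block x) = { x }.
Both contain x, so the two alternatives are not disjoint — LL(1) conflict.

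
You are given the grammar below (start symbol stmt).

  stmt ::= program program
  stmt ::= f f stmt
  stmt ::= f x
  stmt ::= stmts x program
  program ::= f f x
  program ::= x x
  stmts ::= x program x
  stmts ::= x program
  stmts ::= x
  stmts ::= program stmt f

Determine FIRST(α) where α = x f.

{ x }

x is a terminal; add {x} and stop.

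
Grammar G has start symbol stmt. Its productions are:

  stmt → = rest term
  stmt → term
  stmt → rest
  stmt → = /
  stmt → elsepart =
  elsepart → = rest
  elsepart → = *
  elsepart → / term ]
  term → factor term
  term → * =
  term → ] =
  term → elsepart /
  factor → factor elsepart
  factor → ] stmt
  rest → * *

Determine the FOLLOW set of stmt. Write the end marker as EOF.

{ EOF, *, /, =, ] }

stmt is the start symbol, so EOF ∈ FOLLOW(stmt).
In factor → ] stmt: stmt is at the end, add FOLLOW(factor) = { *, /, =, ] }.
Union: FOLLOW(stmt) = { EOF, *, /, =, ] }.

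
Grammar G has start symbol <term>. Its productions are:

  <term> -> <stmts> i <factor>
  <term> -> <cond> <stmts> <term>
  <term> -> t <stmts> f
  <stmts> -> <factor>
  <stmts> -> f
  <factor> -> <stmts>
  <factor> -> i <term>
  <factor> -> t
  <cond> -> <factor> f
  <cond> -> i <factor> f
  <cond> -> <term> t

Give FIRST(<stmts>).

From <stmts> -> <factor>: add FIRST(<factor>) = { f, i, t }.
<stmts> -> f contributes {f}.
Union: FIRST(<stmts>) = { f, i, t }.

{ f, i, t }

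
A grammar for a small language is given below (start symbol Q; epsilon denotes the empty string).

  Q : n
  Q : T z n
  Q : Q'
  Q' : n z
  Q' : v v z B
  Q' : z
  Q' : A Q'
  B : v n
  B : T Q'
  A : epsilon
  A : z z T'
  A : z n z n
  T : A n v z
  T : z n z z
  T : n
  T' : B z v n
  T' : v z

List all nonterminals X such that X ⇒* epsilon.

Directly nullable (have an epsilon-production): A.
No other nonterminal has a production whose RHS symbols are all nullable.

{ A }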